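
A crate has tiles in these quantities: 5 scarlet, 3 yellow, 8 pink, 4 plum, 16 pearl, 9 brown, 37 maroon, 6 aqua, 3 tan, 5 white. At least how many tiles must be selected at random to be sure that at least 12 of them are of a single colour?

Pigeonhole: the 10 colours are the holes; the tiles drawn are the pigeons.
To avoid 12 of any one colour, the worst case takes at most 11 of each colour, or every tile of a colour that has fewer than 11.
That gives 5 + 3 + 8 + 4 + 11 + 9 + 11 + 6 + 3 + 5 = 65 tiles with no colour reaching 12.
The next tile forces some colour to 12, so 65 + 1 = 66.

66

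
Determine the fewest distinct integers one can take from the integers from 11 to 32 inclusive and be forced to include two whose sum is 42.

Two chosen integers sum to 42 exactly when both halves of some pair {x, 42−x} with 11 ≤ x ≤ 42−x ≤ 31 are chosen — 10 such pairs.
The remaining 2 elements (those with no distinct partner in range) can never complete a 42-sum, so the worst case takes all of them and one from each pair: 2 + 10 = 12.
The 13th integer has to be the second member of some pair, so 12 + 1 = 13.

13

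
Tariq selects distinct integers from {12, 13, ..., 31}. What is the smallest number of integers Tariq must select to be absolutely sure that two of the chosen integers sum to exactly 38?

14

Group the elements by complementary pair {x, 38−x}: {12,26}, {13,25}, {14,24}, …, giving 7 two-element pairs, the single value 19 (it cannot pair with itself since the integers are distinct), and 5 integers whose partner 38−x falls outside [12,31].
By the pigeonhole principle, treating each of those 13 groups as a pigeonhole, one can pick one integer per group — 13 integers — with no two summing to 38.
The 14th integer lands in an occupied pair, forcing a sum of 38.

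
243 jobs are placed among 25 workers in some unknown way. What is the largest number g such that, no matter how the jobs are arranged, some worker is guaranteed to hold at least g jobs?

By the pigeonhole principle, the 25 workers are the holes and the 243 jobs are the pigeons.
If every worker held at most 9 jobs, the total would be at most 25 × 9 = 225, which is less than 243.
So some worker holds at least ⌈243/25⌉ = 10 jobs.

10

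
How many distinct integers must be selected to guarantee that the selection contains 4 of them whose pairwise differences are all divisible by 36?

109

Integers whose pairwise differences are multiples of 36 are exactly those sharing a remainder mod 36. The 36 residue classes mod 36 are the pigeonholes.
With 108 integers one could put 3 in each residue class and have no class reach 4.
The 109th integer pushes some class to 4, so 36·3 + 1 = 109.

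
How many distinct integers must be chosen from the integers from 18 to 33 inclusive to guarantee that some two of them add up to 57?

Two chosen integers sum to 57 exactly when both halves of some pair {x, 57−x} with 24 ≤ x ≤ 57−x ≤ 33 are chosen — 5 such pairs.
The remaining 6 elements (those with no distinct partner in range) can never complete a 57-sum, so the worst case takes all of them and one from each pair: 6 + 5 = 11.
By pigeonhole, the 12th integer has to be the second member of some pair, so 11 + 1 = 12.

12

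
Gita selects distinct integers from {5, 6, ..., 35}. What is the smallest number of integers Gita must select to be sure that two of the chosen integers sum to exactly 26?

24

Group the elements by complementary pair {x, 26−x}: {5,21}, {6,20}, {7,19}, …, giving 8 two-element pairs, the single value 13 (it cannot pair with itself since the integers are distinct), and 14 integers whose partner 26−x falls outside [5,35].
By pigeonhole, treating each of those 23 groups as a pigeonhole, one can pick one integer per group — 23 integers — with no two summing to 26.
The 24th integer lands in an occupied pair, forcing a sum of 26.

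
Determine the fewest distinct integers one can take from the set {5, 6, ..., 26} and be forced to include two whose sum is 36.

A set avoiding the sum 36 can contain at most one of each pair {x, 36−x}, plus the 6 elements whose complement lies outside the range or equal to its own complement.
The integers 5, …, 18 (14 of them) are such a set: any two sum to at least 5+6 = 11 and at most 17+18 = 35 < 36.
By the pigeonhole principle, any 15th integer completes one of the 8 pairs, so 15 choices force a sum of 36.

15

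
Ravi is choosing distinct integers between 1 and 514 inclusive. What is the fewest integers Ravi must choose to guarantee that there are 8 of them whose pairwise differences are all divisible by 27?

Integers whose pairwise differences are multiples of 27 are exactly those sharing a remainder mod 27. Pigeonhole: the 27 residue classes mod 27 are the pigeonholes.
With 189 integers one could put 7 in each residue class and have no class reach 8.
The 190th integer pushes some class to 8, so 27·7 + 1 = 190.

190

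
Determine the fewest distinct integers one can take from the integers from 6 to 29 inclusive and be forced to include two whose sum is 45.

18

Two chosen integers sum to 45 exactly when both halves of some pair {x, 45−x} with 16 ≤ x ≤ 45−x ≤ 29 are chosen — 7 such pairs.
The remaining 10 elements (those with no distinct partner in range) can never complete a 45-sum, so the worst case takes all of them and one from each pair: 10 + 7 = 17.
The 18th integer has to be the second member of some pair, so 17 + 1 = 18.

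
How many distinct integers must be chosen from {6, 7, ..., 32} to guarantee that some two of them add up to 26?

Two chosen integers sum to 26 exactly when both halves of some pair {x, 26−x} with 6 ≤ x ≤ 26−x ≤ 20 are chosen — 7 such pairs.
The remaining 13 elements (those with no distinct partner in range) can never complete a 26-sum, so the worst case takes all of them and one from each pair: 13 + 7 = 20.
Pigeonhole: the 21st integer has to be the second member of some pair, so 20 + 1 = 21.

21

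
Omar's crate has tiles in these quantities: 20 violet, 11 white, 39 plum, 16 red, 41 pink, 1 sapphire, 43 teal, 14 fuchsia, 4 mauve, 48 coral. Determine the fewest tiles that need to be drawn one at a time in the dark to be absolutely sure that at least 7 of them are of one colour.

Pigeonhole: the 10 colours are the holes; the tiles drawn are the pigeons.
To avoid 7 of any one colour, the worst case takes at most 6 of each colour, or every tile of a colour that has fewer than 6.
That gives 6 + 6 + 6 + 6 + 6 + 1 + 6 + 6 + 4 + 6 = 53 tiles with no colour reaching 7.
The next tile forces some colour to 7, so 53 + 1 = 54.

54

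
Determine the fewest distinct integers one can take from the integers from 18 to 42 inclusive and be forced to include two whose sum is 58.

Group the elements by complementary pair {x, 58−x}: {18,40}, {19,39}, {20,38}, …, giving 11 two-element pairs, the single value 29 (it cannot pair with itself since the integers are distinct), and 2 integers whose partner 58−x falls outside [18,42].
Treating each of those 14 groups as a pigeonhole, one can pick one integer per group — 14 integers — with no two summing to 58.
The 15th integer lands in an occupied pair, forcing a sum of 58.

15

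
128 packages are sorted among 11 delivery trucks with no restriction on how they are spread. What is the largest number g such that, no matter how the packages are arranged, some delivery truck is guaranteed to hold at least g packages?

12

The 11 delivery trucks are the holes and the 128 packages are the pigeons.
If every delivery truck held at most 11 packages, the total would be at most 11 × 11 = 121, which is less than 128.
So some delivery truck holds at least ⌈128/11⌉ = 12 packages.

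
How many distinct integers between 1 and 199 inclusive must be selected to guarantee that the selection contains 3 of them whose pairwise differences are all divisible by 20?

41

Integers whose pairwise differences are multiples of 20 are exactly those sharing a remainder mod 20. By pigeonhole, the 20 residue classes mod 20 are the pigeonholes.
With 40 integers one could put 2 in each residue class and have no class reach 3.
The 41st integer pushes some class to 3, so 20·2 + 1 = 41.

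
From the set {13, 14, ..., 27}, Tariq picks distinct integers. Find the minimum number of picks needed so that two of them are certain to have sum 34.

Group the elements by complementary pair {x, 34−x}: {13,21}, {14,20}, {15,19}, …, giving 4 two-element pairs; the single value 17 (it cannot pair with itself since the integers are distinct); and 6 integers whose partner 34−x falls outside [13,27].
Treating each of those 11 groups as a pigeonhole, one can pick one integer per group — 11 integers — with no two summing to 34.
The 12th integer lands in an occupied pair, forcing a sum of 34.

12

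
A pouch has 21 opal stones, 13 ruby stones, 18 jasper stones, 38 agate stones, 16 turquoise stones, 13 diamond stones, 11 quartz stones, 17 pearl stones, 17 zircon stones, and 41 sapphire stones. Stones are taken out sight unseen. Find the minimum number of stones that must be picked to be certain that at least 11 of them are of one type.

101

Put each drawn stone into a box by type. The largest draw with every box below 11 takes min(count, 10) from each type.
Σ min(cᵢ, 10) = 10 + 10 + 10 + 10 + 10 + 10 + 10 + 10 + 10 + 10 = 100.
Draw number 100 + 1 = 101 must push one box to 11.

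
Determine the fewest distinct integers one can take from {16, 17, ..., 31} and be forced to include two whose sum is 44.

Group the elements by complementary pair {x, 44−x}: {16,28}, {17,27}, {18,26}, …, giving 6 two-element pairs, the single value 22 (it cannot pair with itself since the integers are distinct), and 3 integers whose partner 44−x falls outside [16,31].
Treating each of those 10 groups as a pigeonhole, one can pick one integer per group — 10 integers — with no two summing to 44.
The 11th integer lands in an occupied pair, forcing a sum of 44.

11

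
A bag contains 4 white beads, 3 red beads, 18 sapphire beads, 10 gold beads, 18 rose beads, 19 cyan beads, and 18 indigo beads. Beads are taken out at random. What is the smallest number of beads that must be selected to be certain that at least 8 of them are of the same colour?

By the pigeonhole principle, the 7 colours are the holes; the beads drawn are the pigeons.
To avoid 8 of any one colour, the worst case takes at most 7 of each colour, or every bead of a colour that has fewer than 7.
That gives 4 + 3 + 7 + 7 + 7 + 7 + 7 = 42 beads with no colour reaching 8.
The next bead forces some colour to 8, so 42 + 1 = 43.

43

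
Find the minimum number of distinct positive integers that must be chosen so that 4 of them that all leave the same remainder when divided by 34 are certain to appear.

The 34 residue classes mod 34 are the pigeonholes.
With 102 integers one could put 3 in each residue class and have no class reach 4.
The 103rd integer pushes some class to 4, so 34·3 + 1 = 103.

103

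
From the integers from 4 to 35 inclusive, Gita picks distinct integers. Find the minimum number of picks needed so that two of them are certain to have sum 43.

Group the elements by complementary pair {x, 43−x}: {8,35}, {9,34}, {10,33}, …, giving 14 two-element pairs and 4 integers whose partner 43−x falls outside [4,35].
By the pigeonhole principle, treating each of those 18 groups as a pigeonhole, one can pick one integer per group — 18 integers — with no two summing to 43.
The 19th integer lands in an occupied pair, forcing a sum of 43.

19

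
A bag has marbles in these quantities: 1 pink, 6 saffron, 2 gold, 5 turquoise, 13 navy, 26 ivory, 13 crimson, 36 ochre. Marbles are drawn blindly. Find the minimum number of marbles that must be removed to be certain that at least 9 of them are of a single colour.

By the pigeonhole principle, put each drawn marble into a box by colour. The largest draw with every box below 9 takes min(count, 8) from each colour; colours with fewer than 8 contribute all they have.
Σ min(cᵢ, 8) = 1 + 6 + 2 + 5 + 8 + 8 + 8 + 8 = 46.
Draw number 46 + 1 = 47 must push one box to 9.

47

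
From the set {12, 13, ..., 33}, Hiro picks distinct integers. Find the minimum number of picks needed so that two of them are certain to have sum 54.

17

A set avoiding the sum 54 can contain at most one of each pair {x, 54−x}, plus the 10 elements whose complement lies outside the range or equal to its own complement.
The integers 12, …, 27 (16 of them) are such a set: any two sum to at least 12+13 = 25 and at most 26+27 = 53 < 54.
Any 17th integer completes one of the 6 pairs, so 17 choices force a sum of 54.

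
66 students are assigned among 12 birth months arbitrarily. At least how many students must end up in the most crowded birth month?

Pigeonhole: the 12 birth months are the holes and the 66 students are the pigeons.
If every birth month held at most 5 students, the total would be at most 12 × 5 = 60, which is less than 66.
So some birth month holds at least ⌈66/12⌉ = 6 students.

6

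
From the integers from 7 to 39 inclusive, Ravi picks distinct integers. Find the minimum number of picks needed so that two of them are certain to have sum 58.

24

A set avoiding the sum 58 can contain at most one of each pair {x, 58−x}, plus the 13 elements whose complement lies outside the range or equal to its own complement.
The integers 7, …, 29 (23 of them) are such a set: any two sum to at least 7+8 = 15 and at most 28+29 = 57 < 58.
Pigeonhole: any 24th integer completes one of the 10 pairs, so 24 choices force a sum of 58.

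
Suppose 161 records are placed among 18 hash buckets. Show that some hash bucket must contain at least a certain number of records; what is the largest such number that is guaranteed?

Pigeonhole: the 18 hash buckets are the holes and the 161 records are the pigeons.
If every hash bucket held at most 8 records, the total would be at most 18 × 8 = 144, which is less than 161.
So some hash bucket holds at least ⌈161/18⌉ = 9 records.

9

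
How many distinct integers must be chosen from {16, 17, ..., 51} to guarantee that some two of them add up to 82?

27

Two chosen integers sum to 82 exactly when both halves of some pair {x, 82−x} with 31 ≤ x ≤ 82−x ≤ 51 are chosen — 10 such pairs.
The remaining 16 elements (those with no distinct partner in range) can never complete a 82-sum, so the worst case takes all of them and one from each pair: 16 + 10 = 26.
The 27th integer has to be the second member of some pair, so 26 + 1 = 27.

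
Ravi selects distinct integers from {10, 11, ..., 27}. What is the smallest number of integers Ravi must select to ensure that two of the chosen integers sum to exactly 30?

Two chosen integers sum to 30 exactly when both halves of some pair {x, 30−x} with 10 ≤ x ≤ 30−x ≤ 20 are chosen — 5 such pairs.
The remaining 8 elements (those with no distinct partner in range) can never complete a 30-sum, so the worst case takes all of them and one from each pair: 8 + 5 = 13.
By pigeonhole, the 14th integer has to be the second member of some pair, so 13 + 1 = 14.

14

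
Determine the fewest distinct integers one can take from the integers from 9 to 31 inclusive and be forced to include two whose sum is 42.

14

A set avoiding the sum 42 can contain at most one of each pair {x, 42−x}, plus the 3 elements whose complement lies outside the range or equal to its own complement.
The integers 9, …, 21 (13 of them) are such a set: any two sum to at least 9+10 = 19 and at most 20+21 = 41 < 42.
By pigeonhole, any 14th integer completes one of the 10 pairs, so 14 choices force a sum of 42.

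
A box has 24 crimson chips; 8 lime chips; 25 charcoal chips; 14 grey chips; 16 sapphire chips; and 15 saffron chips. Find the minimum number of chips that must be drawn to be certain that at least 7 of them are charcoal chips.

In the worst case for collecting charcoal chips, every non-charcoal chip comes out first.
There are 24 + 8 + 14 + 16 + 15 = 77 non-charcoal chips altogether.
After those, each further chip must be charcoal, so 77 + 7 = 84 draws guarantee 7 charcoal chips.

84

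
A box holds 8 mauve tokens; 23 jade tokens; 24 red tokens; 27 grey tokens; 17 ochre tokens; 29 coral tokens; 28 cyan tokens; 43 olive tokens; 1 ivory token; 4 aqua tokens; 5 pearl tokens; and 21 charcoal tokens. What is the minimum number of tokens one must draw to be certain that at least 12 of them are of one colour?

The 12 colours are the holes; the tokens drawn are the pigeons.
To avoid 12 of any one colour, the worst case takes at most 11 of each colour, or every token of a colour that has fewer than 11.
That gives 8 + 11 + 11 + 11 + 11 + 11 + 11 + 11 + 1 + 4 + 5 + 11 = 106 tokens with no colour reaching 12.
The next token forces some colour to 12, so 106 + 1 = 107.

107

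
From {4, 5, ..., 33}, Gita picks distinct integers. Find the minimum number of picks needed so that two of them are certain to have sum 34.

18

Group the elements by complementary pair {x, 34−x}: {4,30}, {5,29}, {6,28}, …, giving 13 two-element pairs, the single value 17 (it cannot pair with itself since the integers are distinct), and 3 integers whose partner 34−x falls outside [4,33].
Treating each of those 17 groups as a pigeonhole, one can pick one integer per group — 17 integers — with no two summing to 34.
The 18th integer lands in an occupied pair, forcing a sum of 34.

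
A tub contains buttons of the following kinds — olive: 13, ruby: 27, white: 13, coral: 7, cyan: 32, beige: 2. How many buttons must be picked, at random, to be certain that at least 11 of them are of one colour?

50

By the pigeonhole principle, the 6 colours are the holes; the buttons drawn are the pigeons.
To avoid 11 of any one colour, the worst case takes at most 10 of each colour, or every button of a colour that has fewer than 10.
That gives 10 + 10 + 10 + 7 + 10 + 2 = 49 buttons with no colour reaching 11.
The next button forces some colour to 11, so 49 + 1 = 50.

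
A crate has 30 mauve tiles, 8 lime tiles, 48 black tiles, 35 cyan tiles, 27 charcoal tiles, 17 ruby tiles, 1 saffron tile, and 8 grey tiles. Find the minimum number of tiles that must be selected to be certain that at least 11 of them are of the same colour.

68

The 8 colours are the holes; the tiles drawn are the pigeons.
To avoid 11 of any one colour, the worst case takes at most 10 of each colour, or every tile of a colour that has fewer than 10.
That gives 10 + 8 + 10 + 10 + 10 + 10 + 1 + 8 = 67 tiles with no colour reaching 11.
The next tile forces some colour to 11, so 67 + 1 = 68.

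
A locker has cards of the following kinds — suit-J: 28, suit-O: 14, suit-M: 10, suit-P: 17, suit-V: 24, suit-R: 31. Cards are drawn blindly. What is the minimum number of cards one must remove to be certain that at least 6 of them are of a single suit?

31

An adversary could hand out at most 5 cards per suit: 5 + 5 + 5 + 5 + 5 + 5 = 30 cards and still no suit has 6.
By pigeonhole, one more card lands in a suit already at 5, so 31 draws are enough and 30 are not.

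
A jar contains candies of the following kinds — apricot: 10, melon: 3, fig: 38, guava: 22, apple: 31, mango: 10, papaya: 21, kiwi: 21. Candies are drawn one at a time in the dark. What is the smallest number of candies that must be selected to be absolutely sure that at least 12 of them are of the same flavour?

The 8 flavours are the holes; the candies drawn are the pigeons.
To avoid 12 of any one flavour, the worst case takes at most 11 of each flavour, or every candy of a flavour that has fewer than 11.
That gives 10 + 3 + 11 + 11 + 11 + 10 + 11 + 11 = 78 candies with no flavour reaching 12.
The next candy forces some flavour to 12, so 78 + 1 = 79.

79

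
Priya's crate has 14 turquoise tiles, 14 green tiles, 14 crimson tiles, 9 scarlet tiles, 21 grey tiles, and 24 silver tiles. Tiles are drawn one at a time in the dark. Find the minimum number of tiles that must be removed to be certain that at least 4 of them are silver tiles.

In the worst case for collecting silver tiles, every non-silver tile comes out first.
There are 14 + 14 + 14 + 9 + 21 = 72 non-silver tiles altogether.
After those, each further tile must be silver, so 72 + 4 = 76 draws guarantee 4 silver tiles.

76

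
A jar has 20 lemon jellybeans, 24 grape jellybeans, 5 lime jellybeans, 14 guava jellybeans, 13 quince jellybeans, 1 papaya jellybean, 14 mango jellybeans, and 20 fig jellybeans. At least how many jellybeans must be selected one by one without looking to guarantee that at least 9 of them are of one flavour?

An adversary could hand out at most 8 jellybeans per flavour (lime, papaya run out sooner): 8 + 8 + 5 + 8 + 8 + 1 + 8 + 8 = 54 jellybeans and still no flavour has 9.
By pigeonhole, one more jellybean lands in a flavour already at 8, so 55 draws are enough and 54 are not.

55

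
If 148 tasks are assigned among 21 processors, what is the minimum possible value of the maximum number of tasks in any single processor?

The 21 processors are the holes and the 148 tasks are the pigeons.
If every processor held at most 7 tasks, the total would be at most 21 × 7 = 147, which is less than 148.
So some processor holds at least ⌈148/21⌉ = 8 tasks.

8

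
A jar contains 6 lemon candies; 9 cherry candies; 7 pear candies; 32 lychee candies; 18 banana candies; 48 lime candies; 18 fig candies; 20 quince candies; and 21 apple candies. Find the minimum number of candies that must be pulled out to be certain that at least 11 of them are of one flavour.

By the pigeonhole principle, put each drawn candy into a box by flavour. The largest draw with every box below 11 takes min(count, 10) from each flavour; flavours with fewer than 10 contribute all they have.
Σ min(cᵢ, 10) = 6 + 9 + 7 + 10 + 10 + 10 + 10 + 10 + 10 = 82.
Draw number 82 + 1 = 83 must push one box to 11.

83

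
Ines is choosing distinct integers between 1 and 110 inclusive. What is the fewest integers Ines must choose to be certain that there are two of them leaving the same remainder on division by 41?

The 41 residue classes mod 41 are the pigeonholes.
With 41 integers one could put 1 in each residue class and have no class reach 2.
The 42nd integer pushes some class to 2, so 41·1 + 1 = 42.

42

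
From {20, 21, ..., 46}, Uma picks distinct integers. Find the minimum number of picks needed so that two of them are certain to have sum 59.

18

Two chosen integers sum to 59 exactly when both halves of some pair {x, 59−x} with 20 ≤ x ≤ 59−x ≤ 39 are chosen — 10 such pairs.
The remaining 7 elements (those with no distinct partner in range) can never complete a 59-sum, so the worst case takes all of them and one from each pair: 7 + 10 = 17.
By the pigeonhole principle, the 18th integer has to be the second member of some pair, so 17 + 1 = 18.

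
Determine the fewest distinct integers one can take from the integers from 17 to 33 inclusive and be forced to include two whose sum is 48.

11

Group the elements by complementary pair {x, 48−x}: {17,31}, {18,30}, {19,29}, …, giving 7 two-element pairs, the single value 24 (it cannot pair with itself since the integers are distinct), and 2 integers whose partner 48−x falls outside [17,33].
Treating each of those 10 groups as a pigeonhole, one can pick one integer per group — 10 integers — with no two summing to 48.
The 11th integer lands in an occupied pair, forcing a sum of 48.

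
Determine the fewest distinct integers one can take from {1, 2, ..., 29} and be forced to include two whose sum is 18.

A set avoiding the sum 18 can contain at most one of each pair {x, 18−x}, plus the 13 elements whose complement lies outside the range or equal to its own complement.
The integers 9, …, 29 (21 of them) are such a set: any two sum to at least 9+10 = 19 > 18.
Any 22nd integer completes one of the 8 pairs, so 22 choices force a sum of 18.

22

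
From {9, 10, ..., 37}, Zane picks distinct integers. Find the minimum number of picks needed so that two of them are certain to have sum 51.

18

Two chosen integers sum to 51 exactly when both halves of some pair {x, 51−x} with 14 ≤ x ≤ 51−x ≤ 37 are chosen — 12 such pairs.
The remaining 5 elements (those with no distinct partner in range) can never complete a 51-sum, so the worst case takes all of them and one from each pair: 5 + 12 = 17.
By pigeonhole, the 18th integer has to be the second member of some pair, so 17 + 1 = 18.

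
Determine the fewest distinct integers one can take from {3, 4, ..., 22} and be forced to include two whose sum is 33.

Two chosen integers sum to 33 exactly when both halves of some pair {x, 33−x} with 11 ≤ x ≤ 33−x ≤ 22 are chosen — 6 such pairs.
The remaining 8 elements (those with no distinct partner in range) can never complete a 33-sum, so the worst case takes all of them and one from each pair: 8 + 6 = 14.
By pigeonhole, the 15th integer has to be the second member of some pair, so 14 + 1 = 15.

15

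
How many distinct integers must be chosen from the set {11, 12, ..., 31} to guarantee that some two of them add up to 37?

A set avoiding the sum 37 can contain at most one of each pair {x, 37−x}, plus the 5 elements whose complement lies outside the range.
The integers 19, …, 31 (13 of them) are such a set: any two sum to at least 19+20 = 39 > 37.
By pigeonhole, any 14th integer completes one of the 8 pairs, so 14 choices force a sum of 37.

14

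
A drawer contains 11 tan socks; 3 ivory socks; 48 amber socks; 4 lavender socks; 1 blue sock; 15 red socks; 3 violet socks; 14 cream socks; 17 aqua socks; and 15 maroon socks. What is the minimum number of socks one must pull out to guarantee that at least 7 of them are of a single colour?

An adversary could hand out at most 6 socks per colour (4 colours run out sooner): 6 + 3 + 6 + 4 + 1 + 6 + 3 + 6 + 6 + 6 = 47 socks and still no colour has 7.
One more sock lands in a colour already at 6, so 48 draws are enough and 47 are not.

48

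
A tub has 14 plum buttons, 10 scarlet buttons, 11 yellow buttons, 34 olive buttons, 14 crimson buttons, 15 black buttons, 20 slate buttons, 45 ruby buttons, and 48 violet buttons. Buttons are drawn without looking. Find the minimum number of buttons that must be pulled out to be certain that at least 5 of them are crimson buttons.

202

In the worst case for collecting crimson buttons, every non-crimson button comes out first.
There are 14 + 10 + 11 + 34 + 15 + 20 + 45 + 48 = 197 non-crimson buttons altogether.
After those, each further button must be crimson, so 197 + 5 = 202 draws guarantee 5 crimson buttons.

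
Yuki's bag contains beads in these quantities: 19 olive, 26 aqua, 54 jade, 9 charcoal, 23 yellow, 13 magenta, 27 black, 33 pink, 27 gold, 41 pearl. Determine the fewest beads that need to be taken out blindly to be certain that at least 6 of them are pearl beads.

In the worst case for collecting pearl beads, every non-pearl bead comes out first.
There are 19 + 26 + 54 + 9 + 23 + 13 + 27 + 33 + 27 = 231 non-pearl beads altogether.
After those, each further bead must be pearl, so 231 + 6 = 237 draws guarantee 6 pearl beads.

237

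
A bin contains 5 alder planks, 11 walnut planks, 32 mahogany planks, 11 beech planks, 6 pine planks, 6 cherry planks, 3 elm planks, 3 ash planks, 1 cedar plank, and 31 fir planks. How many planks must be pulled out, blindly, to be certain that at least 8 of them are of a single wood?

Put each drawn plank into a box by wood. The largest draw with every box below 8 takes min(count, 7) from each wood; woods with fewer than 7 contribute all they have.
Σ min(cᵢ, 7) = 5 + 7 + 7 + 7 + 6 + 6 + 3 + 3 + 1 + 7 = 52.
Draw number 52 + 1 = 53 must push one box to 8.

53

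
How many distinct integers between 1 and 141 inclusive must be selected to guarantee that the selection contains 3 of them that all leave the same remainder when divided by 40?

By the pigeonhole principle, the 40 residue classes mod 40 are the pigeonholes.
With 80 integers one could put 2 in each residue class and have no class reach 3.
The 81st integer pushes some class to 3, so 40·2 + 1 = 81.

81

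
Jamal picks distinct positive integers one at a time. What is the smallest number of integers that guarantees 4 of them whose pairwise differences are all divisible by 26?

79

Integers whose pairwise differences are multiples of 26 are exactly those sharing a remainder mod 26. By the pigeonhole principle, the 26 residue classes mod 26 are the pigeonholes.
With 78 integers one could put 3 in each residue class and have no class reach 4.
The 79th integer pushes some class to 4, so 26·3 + 1 = 79.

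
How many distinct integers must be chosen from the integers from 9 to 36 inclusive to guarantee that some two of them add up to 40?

A set avoiding the sum 40 can contain at most one of each pair {x, 40−x}, plus the 6 elements whose complement lies outside the range or equal to its own complement.
The integers 20, …, 36 (17 of them) are such a set: any two sum to at least 20+21 = 41 > 40.
Any 18th integer completes one of the 11 pairs, so 18 choices force a sum of 40.

18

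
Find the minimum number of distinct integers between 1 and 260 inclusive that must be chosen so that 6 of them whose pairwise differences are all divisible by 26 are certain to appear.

131

Integers whose pairwise differences are multiples of 26 are exactly those sharing a remainder mod 26. The 26 residue classes mod 26 are the pigeonholes.
With 130 integers one could put 5 in each residue class and have no class reach 6.
The 131st integer pushes some class to 6, so 26·5 + 1 = 131.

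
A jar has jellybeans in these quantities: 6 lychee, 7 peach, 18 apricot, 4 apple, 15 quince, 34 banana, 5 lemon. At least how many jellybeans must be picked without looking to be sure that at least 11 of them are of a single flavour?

53

An adversary could hand out at most 10 jellybeans per flavour (4 flavours run out sooner): 6 + 7 + 10 + 4 + 10 + 10 + 5 = 52 jellybeans and still no flavour has 11.
One more jellybean lands in a flavour already at 10, so 53 draws are enough and 52 are not.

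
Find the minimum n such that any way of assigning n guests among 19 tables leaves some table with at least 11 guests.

191

With 190 guests one could put exactly 10 in each of the 19 tables, and no table would reach 11.
One more guest must land in a table that already has 10, giving it 11.
So 19 × 10 + 1 = 191 guests are required.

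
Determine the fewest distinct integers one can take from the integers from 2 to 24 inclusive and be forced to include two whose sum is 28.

14

Two chosen integers sum to 28 exactly when both halves of some pair {x, 28−x} with 4 ≤ x ≤ 28−x ≤ 24 are chosen — 10 such pairs.
The remaining 3 elements (those with no distinct partner in range) can never complete a 28-sum, so the worst case takes all of them and one from each pair: 3 + 10 = 13.
The 14th integer has to be the second member of some pair, so 13 + 1 = 14.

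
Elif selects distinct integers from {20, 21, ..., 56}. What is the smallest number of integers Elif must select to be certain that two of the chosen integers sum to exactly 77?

20

A set avoiding the sum 77 can contain at most one of each pair {x, 77−x}, plus the 1 element whose complement lies outside the range.
The integers 20, …, 38 (19 of them) are such a set: any two sum to at least 20+21 = 41 and at most 37+38 = 75 < 77.
Any 20th integer completes one of the 18 pairs, so 20 choices force a sum of 77.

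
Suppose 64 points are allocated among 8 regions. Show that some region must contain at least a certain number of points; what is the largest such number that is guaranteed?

By pigeonhole, the 8 regions are the holes and the 64 points are the pigeons.
If every region held at most 7 points, the total would be at most 8 × 7 = 56, which is less than 64.
So some region holds at least ⌈64/8⌉ = 8 points.

8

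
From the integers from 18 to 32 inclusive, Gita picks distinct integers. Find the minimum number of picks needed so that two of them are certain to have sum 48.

Group the elements by complementary pair {x, 48−x}: {18,30}, {19,29}, {20,28}, …, giving 6 two-element pairs, the single value 24 (it cannot pair with itself since the integers are distinct), and 2 integers whose partner 48−x falls outside [18,32].
Treating each of those 9 groups as a pigeonhole, one can pick one integer per group — 9 integers — with no two summing to 48.
The 10th integer lands in an occupied pair, forcing a sum of 48.

10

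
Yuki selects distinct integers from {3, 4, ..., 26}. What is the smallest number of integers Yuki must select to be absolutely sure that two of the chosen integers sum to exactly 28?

Group the elements by complementary pair {x, 28−x}: {3,25}, {4,24}, {5,23}, …, giving 11 two-element pairs, the single value 14 (it cannot pair with itself since the integers are distinct), and 1 integer whose partner 28−x falls outside [3,26].
By the pigeonhole principle, treating each of those 13 groups as a pigeonhole, one can pick one integer per group — 13 integers — with no two summing to 28.
The 14th integer lands in an occupied pair, forcing a sum of 28.

14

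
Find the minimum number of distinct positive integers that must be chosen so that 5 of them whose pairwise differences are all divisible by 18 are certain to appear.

73

Integers whose pairwise differences are multiples of 18 are exactly those sharing a remainder mod 18. Pigeonhole: the 18 residue classes mod 18 are the pigeonholes.
With 72 integers one could put 4 in each residue class and have no class reach 5.
The 73rd integer pushes some class to 5, so 18·4 + 1 = 73.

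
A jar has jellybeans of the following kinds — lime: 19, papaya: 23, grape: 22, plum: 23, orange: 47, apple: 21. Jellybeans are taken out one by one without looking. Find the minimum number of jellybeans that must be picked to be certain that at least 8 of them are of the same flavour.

43

An adversary could hand out at most 7 jellybeans per flavour: 7 + 7 + 7 + 7 + 7 + 7 = 42 jellybeans and still no flavour has 8.
Pigeonhole: one more jellybean lands in a flavour already at 7, so 43 draws are enough and 42 are not.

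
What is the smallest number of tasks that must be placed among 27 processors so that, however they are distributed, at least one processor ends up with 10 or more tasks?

With 243 tasks one could put exactly 9 in each of the 27 processors, and no processor would reach 10.
One more task must land in a processor that already has 9, giving it 10.
So 27 × 9 + 1 = 244 tasks are required.

244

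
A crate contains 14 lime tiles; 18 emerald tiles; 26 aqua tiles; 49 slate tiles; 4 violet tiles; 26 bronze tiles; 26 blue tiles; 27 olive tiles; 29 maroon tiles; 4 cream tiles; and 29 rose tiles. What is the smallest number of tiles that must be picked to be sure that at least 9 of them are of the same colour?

An adversary could hand out at most 8 tiles per colour (violet, cream run out sooner): 8 + 8 + 8 + 8 + 4 + 8 + 8 + 8 + 8 + 4 + 8 = 80 tiles and still no colour has 9.
By the pigeonhole principle, one more tile lands in a colour already at 8, so 81 draws are enough and 80 are not.

81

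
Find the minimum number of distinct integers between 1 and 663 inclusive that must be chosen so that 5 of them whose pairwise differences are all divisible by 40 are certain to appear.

Integers whose pairwise differences are multiples of 40 are exactly those sharing a remainder mod 40. Pigeonhole: the 40 residue classes mod 40 are the pigeonholes.
With 160 integers one could put 4 in each residue class and have no class reach 5.
The 161st integer pushes some class to 5, so 40·4 + 1 = 161.

161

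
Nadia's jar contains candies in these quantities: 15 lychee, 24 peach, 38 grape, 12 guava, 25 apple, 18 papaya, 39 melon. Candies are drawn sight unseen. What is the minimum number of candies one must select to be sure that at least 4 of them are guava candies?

In the worst case for collecting guava candies, every non-guava candy comes out first.
There are 15 + 24 + 38 + 25 + 18 + 39 = 159 non-guava candies altogether.
After those, each further candy must be guava, so 159 + 4 = 163 draws guarantee 4 guava candies.

163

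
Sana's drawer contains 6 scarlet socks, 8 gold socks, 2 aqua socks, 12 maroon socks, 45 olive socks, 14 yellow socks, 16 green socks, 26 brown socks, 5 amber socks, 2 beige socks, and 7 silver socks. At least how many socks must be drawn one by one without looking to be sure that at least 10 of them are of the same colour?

76

An adversary could hand out at most 9 socks per colour (6 colours run out sooner): 6 + 8 + 2 + 9 + 9 + 9 + 9 + 9 + 5 + 2 + 7 = 75 socks and still no colour has 10.
Pigeonhole: one more sock lands in a colour already at 9, so 76 draws are enough and 75 are not.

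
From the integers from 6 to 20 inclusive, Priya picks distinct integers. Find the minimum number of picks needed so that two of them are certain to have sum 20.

12

Group the elements by complementary pair {x, 20−x}: {6,14}, {7,13}, {8,12}, …, giving 4 two-element pairs, the single value 10 (it cannot pair with itself since the integers are distinct), and 6 integers whose partner 20−x falls outside [6,20].
By the pigeonhole principle, treating each of those 11 groups as a pigeonhole, one can pick one integer per group — 11 integers — with no two summing to 20.
The 12th integer lands in an occupied pair, forcing a sum of 20.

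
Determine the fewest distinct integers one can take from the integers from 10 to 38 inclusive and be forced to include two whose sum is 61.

Group the elements by complementary pair {x, 61−x}: {23,38}, {24,37}, {25,36}, …, giving 8 two-element pairs and 13 integers whose partner 61−x falls outside [10,38].
Treating each of those 21 groups as a pigeonhole, one can pick one integer per group — 21 integers — with no two summing to 61.
The 22nd integer lands in an occupied pair, forcing a sum of 61.

22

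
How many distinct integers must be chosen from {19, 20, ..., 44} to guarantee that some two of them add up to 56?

18

Group the elements by complementary pair {x, 56−x}: {19,37}, {20,36}, {21,35}, …, giving 9 two-element pairs, the single value 28 (it cannot pair with itself since the integers are distinct), and 7 integers whose partner 56−x falls outside [19,44].
By pigeonhole, treating each of those 17 groups as a pigeonhole, one can pick one integer per group — 17 integers — with no two summing to 56.
The 18th integer lands in an occupied pair, forcing a sum of 56.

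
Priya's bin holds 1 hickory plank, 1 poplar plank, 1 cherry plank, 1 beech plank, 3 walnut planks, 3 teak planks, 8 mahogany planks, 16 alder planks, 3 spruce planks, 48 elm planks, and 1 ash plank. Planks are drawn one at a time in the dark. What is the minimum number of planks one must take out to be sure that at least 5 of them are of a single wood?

27

An adversary could hand out at most 4 planks per wood (8 woods run out sooner): 1 + 1 + 1 + 1 + 3 + 3 + 4 + 4 + 3 + 4 + 1 = 26 planks and still no wood has 5.
By the pigeonhole principle, one more plank lands in a wood already at 4, so 27 draws are enough and 26 are not.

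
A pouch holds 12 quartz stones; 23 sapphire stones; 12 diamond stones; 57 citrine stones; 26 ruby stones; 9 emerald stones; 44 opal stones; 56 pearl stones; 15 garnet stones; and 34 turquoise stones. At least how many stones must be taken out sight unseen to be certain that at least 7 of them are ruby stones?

269

In the worst case for collecting ruby stones, every non-ruby stone comes out first.
There are 12 + 23 + 12 + 57 + 9 + 44 + 56 + 15 + 34 = 262 non-ruby stones altogether.
After those, each further stone must be ruby, so 262 + 7 = 269 draws guarantee 7 ruby stones.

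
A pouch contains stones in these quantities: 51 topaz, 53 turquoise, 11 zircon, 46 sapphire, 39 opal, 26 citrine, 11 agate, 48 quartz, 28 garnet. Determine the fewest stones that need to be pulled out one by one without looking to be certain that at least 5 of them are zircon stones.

307

In the worst case for collecting zircon stones, every non-zircon stone comes out first.
There are 51 + 53 + 46 + 39 + 26 + 11 + 48 + 28 = 302 non-zircon stones altogether.
After those, each further stone must be zircon, so 302 + 5 = 307 draws guarantee 5 zircon stones.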